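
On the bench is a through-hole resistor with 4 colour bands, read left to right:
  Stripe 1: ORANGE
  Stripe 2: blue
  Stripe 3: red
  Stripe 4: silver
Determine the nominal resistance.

3600 Ω

Orange → 3 (first significant figure)
Blue → 6 (second significant figure)
Red → ×10^2 multiplier
36 × 100 = 3600 Ω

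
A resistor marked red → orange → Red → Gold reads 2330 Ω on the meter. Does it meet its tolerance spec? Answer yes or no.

yes

Red → 2 (first significant figure)
Orange → 3 (second significant figure)
Red → ×10^2 multiplier
Gold → ±5% tolerance
23 × 100 = 2300 Ω
Allowed range: 2185 Ω to 2415 Ω.
2330 Ω lies inside that range.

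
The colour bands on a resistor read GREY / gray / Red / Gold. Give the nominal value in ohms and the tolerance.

8800 Ω ±5%

Grey → 8 (first significant figure)
Grey → 8 (second significant figure)
Red → ×10^2 multiplier
Gold → ±5% tolerance
88 × 100 = 8800 Ω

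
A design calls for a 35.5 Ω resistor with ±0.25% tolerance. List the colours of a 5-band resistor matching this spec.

orange, green, green, gold, blue

35.5 Ω = 355 × 10^-1.
3 → orange
5 → green
5 → green
Multiplier 10^-1 → gold.
±0.25% tolerance → blue.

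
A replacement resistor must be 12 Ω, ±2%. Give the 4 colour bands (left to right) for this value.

12 Ω = 12 × 10^0.
1 → brown
2 → red
Multiplier 10^0 → black.
±2% tolerance → red.

brown, red, black, red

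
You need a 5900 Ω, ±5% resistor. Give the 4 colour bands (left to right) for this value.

green, white, red, gold

5900 Ω = 59 × 10^2.
5 → green
9 → white
Multiplier 10^2 → red.
±5% tolerance → gold.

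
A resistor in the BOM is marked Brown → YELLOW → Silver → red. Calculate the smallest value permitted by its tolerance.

0.1372 Ω

Brown → 1 (first significant figure)
Yellow → 4 (second significant figure)
Silver → ×0.01 multiplier
Red → ±2% tolerance
14 × 0.01 = 0.14 Ω
Smallest = 0.14 × (1 − 2/100) = 0.1372 Ω.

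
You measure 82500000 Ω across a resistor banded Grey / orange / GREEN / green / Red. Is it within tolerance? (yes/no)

yes

Grey → 8 (first significant figure)
Orange → 3 (second significant figure)
Green → 5 (third significant figure)
Green → ×10^5 multiplier
Red → ±2% tolerance
835 × 100000 = 83500000 Ω
Allowed range: 81830000 Ω to 85170000 Ω.
82500000 Ω lies inside that range.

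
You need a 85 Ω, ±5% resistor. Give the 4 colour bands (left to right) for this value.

85 Ω = 85 × 10^0.
8 → grey
5 → green
Multiplier 10^0 → black.
±5% tolerance → gold.

grey, green, black, gold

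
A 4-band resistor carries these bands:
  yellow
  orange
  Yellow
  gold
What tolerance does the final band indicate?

The last band, gold, is the tolerance band.
Gold corresponds to ±5%.

±5%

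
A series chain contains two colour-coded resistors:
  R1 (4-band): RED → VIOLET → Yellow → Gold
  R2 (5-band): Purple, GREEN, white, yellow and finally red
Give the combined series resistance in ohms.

R1: red, violet → 27; yellow ×10^4 → 270000 Ω.
R2: violet, green, white → 759; yellow ×10^4 → 7590000 Ω.
Series: 270000 + 7590000 = 7860000 Ω.

7860000 Ω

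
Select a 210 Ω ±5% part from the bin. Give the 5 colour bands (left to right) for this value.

red, brown, black, black, gold

210 Ω = 210 × 10^0.
2 → red
1 → brown
0 → black
Multiplier 10^0 → black.
±5% tolerance → gold.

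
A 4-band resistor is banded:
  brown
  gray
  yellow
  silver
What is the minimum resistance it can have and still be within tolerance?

162000 Ω

Brown → 1 (first significant figure)
Grey → 8 (second significant figure)
Yellow → ×10^4 multiplier
Silver → ±10% tolerance
18 × 10000 = 180000 Ω
Minimum = 180000 × (1 − 10/100) = 162000 Ω.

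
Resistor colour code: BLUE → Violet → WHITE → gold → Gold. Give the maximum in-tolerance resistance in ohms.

Blue → 6 (first significant figure)
Violet → 7 (second significant figure)
White → 9 (third significant figure)
Gold → ×0.1 multiplier
Gold → ±5% tolerance
679 × 0.1 = 67.9 Ω
Maximum = 67.9 × (1 + 5/100) = 71.295 Ω.

71.295 Ω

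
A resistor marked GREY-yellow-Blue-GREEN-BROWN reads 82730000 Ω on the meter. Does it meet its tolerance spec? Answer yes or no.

no

Grey → 8 (first significant figure)
Yellow → 4 (second significant figure)
Blue → 6 (third significant figure)
Green → ×10^5 multiplier
Brown → ±1% tolerance
846 × 100000 = 84600000 Ω
Allowed range: 83754000 Ω to 85446000 Ω.
82730000 Ω lies outside that range.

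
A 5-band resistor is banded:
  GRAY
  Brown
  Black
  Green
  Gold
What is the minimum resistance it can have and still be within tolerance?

Grey → 8 (first significant figure)
Brown → 1 (second significant figure)
Black → 0 (third significant figure)
Green → ×10^5 multiplier
Gold → ±5% tolerance
810 × 100000 = 81000000 Ω
Minimum = 81000000 × (1 − 5/100) = 76950000 Ω.

76950000 Ω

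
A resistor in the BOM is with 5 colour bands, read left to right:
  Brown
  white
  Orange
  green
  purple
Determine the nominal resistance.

Brown → 1 (first significant figure)
White → 9 (second significant figure)
Orange → 3 (third significant figure)
Green → ×10^5 multiplier
193 × 100000 = 19300000 Ω

19300000 Ω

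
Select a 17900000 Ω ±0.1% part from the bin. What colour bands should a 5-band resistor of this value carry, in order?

brown, violet, white, green, violet

17900000 Ω = 179 × 10^5.
1 → brown
7 → violet
9 → white
Multiplier 10^5 → green.
±0.1% tolerance → violet.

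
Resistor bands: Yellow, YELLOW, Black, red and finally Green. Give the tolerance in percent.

±0.5%

The last band, green, is the tolerance band.
Green corresponds to ±0.5%.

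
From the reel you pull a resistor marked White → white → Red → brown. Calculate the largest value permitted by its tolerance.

White → 9 (first significant figure)
White → 9 (second significant figure)
Red → ×10^2 multiplier
Brown → ±1% tolerance
99 × 100 = 9900 Ω
Largest = 9900 × (1 + 1/100) = 9999 Ω.

9999 Ω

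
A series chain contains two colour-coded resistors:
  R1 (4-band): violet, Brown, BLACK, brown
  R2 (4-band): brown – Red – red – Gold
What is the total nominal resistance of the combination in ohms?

R1: violet, brown → 71; black ×1 → 71 Ω.
R2: brown, red → 12; red ×10^2 → 1200 Ω.
Series: 71 + 1200 = 1271 Ω.

1271 Ω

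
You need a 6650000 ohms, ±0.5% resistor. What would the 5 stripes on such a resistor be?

blue, blue, green, yellow, green

6650000 Ω = 665 × 10^4.
6 → blue
6 → blue
5 → green
Multiplier 10^4 → yellow.
±0.5% tolerance → green.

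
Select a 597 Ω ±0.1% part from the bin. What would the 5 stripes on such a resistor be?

green, white, violet, black, violet

597 Ω = 597 × 10^0.
5 → green
9 → white
7 → violet
Multiplier 10^0 → black.
±0.1% tolerance → violet.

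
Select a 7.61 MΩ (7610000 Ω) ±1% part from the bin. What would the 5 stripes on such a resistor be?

violet, blue, brown, yellow, brown

7610000 Ω = 761 × 10^4.
7 → violet
6 → blue
1 → brown
Multiplier 10^4 → yellow.
±1% tolerance → brown.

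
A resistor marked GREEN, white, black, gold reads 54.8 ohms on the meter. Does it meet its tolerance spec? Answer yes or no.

no

Green → 5 (first significant figure)
White → 9 (second significant figure)
Black → ×1 multiplier
Gold → ±5% tolerance
59 × 1 = 59 Ω
Allowed range: 56.05 Ω to 61.95 Ω.
54.8 ohms lies outside that range.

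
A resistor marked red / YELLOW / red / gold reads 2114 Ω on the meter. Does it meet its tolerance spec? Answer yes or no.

Red → 2 (first significant figure)
Yellow → 4 (second significant figure)
Red → ×10^2 multiplier
Gold → ±5% tolerance
24 × 100 = 2400 Ω
Allowed range: 2280 Ω to 2520 Ω.
2114 Ω lies outside that range.

no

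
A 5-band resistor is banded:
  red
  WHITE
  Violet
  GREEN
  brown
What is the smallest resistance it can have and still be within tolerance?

29403000 Ω

Red → 2 (first significant figure)
White → 9 (second significant figure)
Violet → 7 (third significant figure)
Green → ×10^5 multiplier
Brown → ±1% tolerance
297 × 100000 = 29700000 Ω
Smallest = 29700000 × (1 − 1/100) = 29403000 Ω.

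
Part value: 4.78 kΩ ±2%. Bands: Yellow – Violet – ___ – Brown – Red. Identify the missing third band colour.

grey

4780 Ω = 478 × 10^1.
The third band gives digit 8 of the significand, and 8 is grey.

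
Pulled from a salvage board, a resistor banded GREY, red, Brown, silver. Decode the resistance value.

820 Ω

Grey → 8 (first significant figure)
Red → 2 (second significant figure)
Brown → ×10 multiplier
82 × 10 = 820 Ω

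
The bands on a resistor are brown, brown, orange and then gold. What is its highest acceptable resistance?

Brown → 1 (first significant figure)
Brown → 1 (second significant figure)
Orange → ×10^3 multiplier
Gold → ±5% tolerance
11 × 1000 = 11000 Ω
Highest = 11000 × (1 + 5/100) = 11550 Ω.

11550 Ω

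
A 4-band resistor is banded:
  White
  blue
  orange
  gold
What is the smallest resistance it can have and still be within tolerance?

91200 Ω

White → 9 (first significant figure)
Blue → 6 (second significant figure)
Orange → ×10^3 multiplier
Gold → ±5% tolerance
96 × 1000 = 96000 Ω
Smallest = 96000 × (1 − 5/100) = 91200 Ω.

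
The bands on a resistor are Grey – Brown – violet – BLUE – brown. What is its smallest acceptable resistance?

808830000 Ω

Grey → 8 (first significant figure)
Brown → 1 (second significant figure)
Violet → 7 (third significant figure)
Blue → ×10^6 multiplier
Brown → ±1% tolerance
817 × 1000000 = 817000000 Ω
Smallest = 817000000 × (1 − 1/100) = 808830000 Ω.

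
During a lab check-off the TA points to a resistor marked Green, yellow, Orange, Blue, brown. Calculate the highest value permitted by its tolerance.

548430000 Ω

Green → 5 (first significant figure)
Yellow → 4 (second significant figure)
Orange → 3 (third significant figure)
Blue → ×10^6 multiplier
Brown → ±1% tolerance
543 × 1000000 = 543000000 Ω
Highest = 543000000 × (1 + 1/100) = 548430000 Ω.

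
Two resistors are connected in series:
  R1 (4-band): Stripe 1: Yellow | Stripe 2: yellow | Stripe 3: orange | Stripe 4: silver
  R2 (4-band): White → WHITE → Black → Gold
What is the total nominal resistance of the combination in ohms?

R1: yellow, yellow → 44; orange ×10^3 → 44000 Ω.
R2: white, white → 99; black ×1 → 99 Ω.
Series: 44000 + 99 = 44099 Ω.

44099 Ω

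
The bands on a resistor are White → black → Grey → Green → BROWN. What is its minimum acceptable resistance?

89892000 Ω

White → 9 (first significant figure)
Black → 0 (second significant figure)
Grey → 8 (third significant figure)
Green → ×10^5 multiplier
Brown → ±1% tolerance
908 × 100000 = 90800000 Ω
Minimum = 90800000 × (1 − 1/100) = 89892000 Ω.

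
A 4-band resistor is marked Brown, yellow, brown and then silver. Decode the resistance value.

140 Ω

Brown → 1 (first significant figure)
Yellow → 4 (second significant figure)
Brown → ×10 multiplier
14 × 10 = 140 Ω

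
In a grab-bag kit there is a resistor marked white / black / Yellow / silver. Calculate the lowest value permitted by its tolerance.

White → 9 (first significant figure)
Black → 0 (second significant figure)
Yellow → ×10^4 multiplier
Silver → ±10% tolerance
90 × 10000 = 900000 Ω
Lowest = 900000 × (1 − 10/100) = 810000 Ω.

810000 Ω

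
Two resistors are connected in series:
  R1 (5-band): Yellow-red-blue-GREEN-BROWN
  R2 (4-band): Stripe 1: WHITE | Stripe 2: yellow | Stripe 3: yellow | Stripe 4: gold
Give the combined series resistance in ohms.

43540000 Ω

R1: yellow, red, blue → 426; green ×10^5 → 42600000 Ω.
R2: white, yellow → 94; yellow ×10^4 → 940000 Ω.
Series: 42600000 + 940000 = 43540000 Ω.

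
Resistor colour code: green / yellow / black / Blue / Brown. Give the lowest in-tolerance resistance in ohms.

Green → 5 (first significant figure)
Yellow → 4 (second significant figure)
Black → 0 (third significant figure)
Blue → ×10^6 multiplier
Brown → ±1% tolerance
540 × 1000000 = 540000000 Ω
Lowest = 540000000 × (1 − 1/100) = 534600000 Ω.

534600000 Ω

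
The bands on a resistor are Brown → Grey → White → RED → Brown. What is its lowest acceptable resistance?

18711 Ω

Brown → 1 (first significant figure)
Grey → 8 (second significant figure)
White → 9 (third significant figure)
Red → ×10^2 multiplier
Brown → ±1% tolerance
189 × 100 = 18900 Ω
Lowest = 18900 × (1 − 1/100) = 18711 Ω.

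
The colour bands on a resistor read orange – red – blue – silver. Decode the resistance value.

Orange → 3 (first significant figure)
Red → 2 (second significant figure)
Blue → ×10^6 multiplier
32 × 1000000 = 32000000 Ω

32000000 Ω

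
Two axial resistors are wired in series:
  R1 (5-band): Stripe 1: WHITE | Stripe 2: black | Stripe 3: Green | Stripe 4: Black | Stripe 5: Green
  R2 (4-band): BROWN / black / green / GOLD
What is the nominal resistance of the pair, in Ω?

R1: white, black, green → 905; black ×1 → 905 Ω.
R2: brown, black → 10; green ×10^5 → 1000000 Ω.
Series: 905 + 1000000 = 1000905 Ω.

1000905 Ω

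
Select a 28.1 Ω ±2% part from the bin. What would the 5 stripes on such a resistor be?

28.1 Ω = 281 × 10^-1.
2 → red
8 → grey
1 → brown
Multiplier 10^-1 → gold.
±2% tolerance → red.

red, grey, brown, gold, red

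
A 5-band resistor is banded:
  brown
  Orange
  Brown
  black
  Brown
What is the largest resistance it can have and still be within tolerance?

Brown → 1 (first significant figure)
Orange → 3 (second significant figure)
Brown → 1 (third significant figure)
Black → ×1 multiplier
Brown → ±1% tolerance
131 × 1 = 131 Ω
Largest = 131 × (1 + 1/100) = 132.31 Ω.

132.31 Ω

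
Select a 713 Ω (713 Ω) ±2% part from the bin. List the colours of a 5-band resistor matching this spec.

713 Ω = 713 × 10^0.
7 → violet
1 → brown
3 → orange
Multiplier 10^0 → black.
±2% tolerance → red.

violet, brown, orange, black, red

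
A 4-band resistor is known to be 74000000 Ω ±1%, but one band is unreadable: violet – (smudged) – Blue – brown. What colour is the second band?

74000000 Ω = 74 × 10^6.
The second band gives digit 4 of the significand, and 4 is yellow.

yellow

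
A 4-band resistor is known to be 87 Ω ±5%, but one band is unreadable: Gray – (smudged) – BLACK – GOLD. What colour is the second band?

violet

87 Ω = 87 × 10^0.
The second band gives digit 7 of the significand, and 7 is violet.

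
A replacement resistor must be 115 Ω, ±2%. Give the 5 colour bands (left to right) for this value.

brown, brown, green, black, red

115 Ω = 115 × 10^0.
1 → brown
1 → brown
5 → green
Multiplier 10^0 → black.
±2% tolerance → red.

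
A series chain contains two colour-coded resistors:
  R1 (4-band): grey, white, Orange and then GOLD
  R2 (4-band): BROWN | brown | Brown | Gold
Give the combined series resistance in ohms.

R1: grey, white → 89; orange ×10^3 → 89000 Ω.
R2: brown, brown → 11; brown ×10 → 110 Ω.
Series: 89000 + 110 = 89110 Ω.

89110 Ω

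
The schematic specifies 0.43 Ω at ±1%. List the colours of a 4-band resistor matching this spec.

yellow, orange, silver, brown

0.43 Ω = 43 × 10^-2.
4 → yellow
3 → orange
Multiplier 10^-2 → silver.
±1% tolerance → brown.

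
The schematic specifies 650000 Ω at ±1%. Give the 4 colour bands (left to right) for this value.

blue, green, yellow, brown

650000 Ω = 65 × 10^4.
6 → blue
5 → green
Multiplier 10^4 → yellow.
±1% tolerance → brown.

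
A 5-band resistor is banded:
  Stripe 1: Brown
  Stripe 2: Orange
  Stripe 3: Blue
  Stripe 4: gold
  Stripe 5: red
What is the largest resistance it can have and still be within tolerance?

Brown → 1 (first significant figure)
Orange → 3 (second significant figure)
Blue → 6 (third significant figure)
Gold → ×0.1 multiplier
Red → ±2% tolerance
136 × 0.1 = 13.6 Ω
Largest = 13.6 × (1 + 2/100) = 13.872 Ω.

13.872 Ω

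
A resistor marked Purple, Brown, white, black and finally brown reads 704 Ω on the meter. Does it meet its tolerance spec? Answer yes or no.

no

Violet → 7 (first significant figure)
Brown → 1 (second significant figure)
White → 9 (third significant figure)
Black → ×1 multiplier
Brown → ±1% tolerance
719 × 1 = 719 Ω
Allowed range: 711.81 Ω to 726.19 Ω.
704 Ω lies outside that range.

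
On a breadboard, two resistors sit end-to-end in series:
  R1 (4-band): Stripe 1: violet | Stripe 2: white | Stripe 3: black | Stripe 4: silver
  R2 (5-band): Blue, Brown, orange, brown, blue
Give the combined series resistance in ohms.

6209 Ω

R1: violet, white → 79; black ×1 → 79 Ω.
R2: blue, brown, orange → 613; brown ×10 → 6130 Ω.
Series: 79 + 6130 = 6209 Ω.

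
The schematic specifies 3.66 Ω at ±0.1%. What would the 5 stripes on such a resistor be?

3.66 Ω = 366 × 10^-2.
3 → orange
6 → blue
6 → blue
Multiplier 10^-2 → silver.
±0.1% tolerance → violet.

orange, blue, blue, silver, violet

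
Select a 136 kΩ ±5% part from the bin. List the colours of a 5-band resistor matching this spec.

brown, orange, blue, orange, gold

136000 Ω = 136 × 10^3.
1 → brown
3 → orange
6 → blue
Multiplier 10^3 → orange.
±5% tolerance → gold.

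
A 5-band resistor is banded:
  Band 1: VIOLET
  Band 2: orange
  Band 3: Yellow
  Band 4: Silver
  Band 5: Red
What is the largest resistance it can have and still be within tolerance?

Violet → 7 (first significant figure)
Orange → 3 (second significant figure)
Yellow → 4 (third significant figure)
Silver → ×0.01 multiplier
Red → ±2% tolerance
734 × 0.01 = 7.34 Ω
Largest = 7.34 × (1 + 2/100) = 7.4868 Ω.

7.4868 Ω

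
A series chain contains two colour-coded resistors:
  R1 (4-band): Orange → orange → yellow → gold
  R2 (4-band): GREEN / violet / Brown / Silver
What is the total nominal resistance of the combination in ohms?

330570 Ω

R1: orange, orange → 33; yellow ×10^4 → 330000 Ω.
R2: green, violet → 57; brown ×10 → 570 Ω.
Series: 330000 + 570 = 330570 Ω.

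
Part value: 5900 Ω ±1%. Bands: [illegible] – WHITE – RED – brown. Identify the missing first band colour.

5900 Ω = 59 × 10^2.
The first band gives digit 5 of the significand, and 5 is green.

green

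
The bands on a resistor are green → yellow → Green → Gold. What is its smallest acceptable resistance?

5130000 Ω

Green → 5 (first significant figure)
Yellow → 4 (second significant figure)
Green → ×10^5 multiplier
Gold → ±5% tolerance
54 × 100000 = 5400000 Ω
Smallest = 5400000 × (1 − 5/100) = 5130000 Ω.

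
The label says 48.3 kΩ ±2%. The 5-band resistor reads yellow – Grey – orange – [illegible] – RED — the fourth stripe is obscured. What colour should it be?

48300 Ω = 483 × 10^2.
The fourth band is the multiplier, 10^2, which is red.

red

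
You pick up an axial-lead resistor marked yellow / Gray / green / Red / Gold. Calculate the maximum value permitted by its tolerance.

50925 Ω

Yellow → 4 (first significant figure)
Grey → 8 (second significant figure)
Green → 5 (third significant figure)
Red → ×10^2 multiplier
Gold → ±5% tolerance
485 × 100 = 48500 Ω
Maximum = 48500 × (1 + 5/100) = 50925 Ω.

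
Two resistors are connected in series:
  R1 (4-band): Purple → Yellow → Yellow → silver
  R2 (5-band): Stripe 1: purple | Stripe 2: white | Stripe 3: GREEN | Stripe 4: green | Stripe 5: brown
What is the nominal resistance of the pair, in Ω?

R1: violet, yellow → 74; yellow ×10^4 → 740000 Ω.
R2: violet, white, green → 795; green ×10^5 → 79500000 Ω.
Series: 740000 + 79500000 = 80240000 Ω.

80240000 Ω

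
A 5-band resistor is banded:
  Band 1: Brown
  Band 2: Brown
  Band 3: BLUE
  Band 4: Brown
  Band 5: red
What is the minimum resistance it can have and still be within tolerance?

Brown → 1 (first significant figure)
Brown → 1 (second significant figure)
Blue → 6 (third significant figure)
Brown → ×10 multiplier
Red → ±2% tolerance
116 × 10 = 1160 Ω
Minimum = 1160 × (1 − 2/100) = 1136.8 Ω.

1136.8 Ω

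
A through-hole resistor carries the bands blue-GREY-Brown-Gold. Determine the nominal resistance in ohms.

680 Ω

Blue → 6 (first significant figure)
Grey → 8 (second significant figure)
Brown → ×10 multiplier
68 × 10 = 680 Ω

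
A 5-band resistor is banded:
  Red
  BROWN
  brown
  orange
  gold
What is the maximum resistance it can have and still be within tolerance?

221550 Ω

Red → 2 (first significant figure)
Brown → 1 (second significant figure)
Brown → 1 (third significant figure)
Orange → ×10^3 multiplier
Gold → ±5% tolerance
211 × 1000 = 211000 Ω
Maximum = 211000 × (1 + 5/100) = 221550 Ω.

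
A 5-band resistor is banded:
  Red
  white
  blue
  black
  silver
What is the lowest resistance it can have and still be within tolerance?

Red → 2 (first significant figure)
White → 9 (second significant figure)
Blue → 6 (third significant figure)
Black → ×1 multiplier
Silver → ±10% tolerance
296 × 1 = 296 Ω
Lowest = 296 × (1 − 10/100) = 266.4 Ω.

266.4 Ω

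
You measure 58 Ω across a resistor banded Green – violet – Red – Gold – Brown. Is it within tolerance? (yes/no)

no

Green → 5 (first significant figure)
Violet → 7 (second significant figure)
Red → 2 (third significant figure)
Gold → ×0.1 multiplier
Brown → ±1% tolerance
572 × 0.1 = 57.2 Ω
Allowed range: 56.628 Ω to 57.772 Ω.
58 Ω lies outside that range.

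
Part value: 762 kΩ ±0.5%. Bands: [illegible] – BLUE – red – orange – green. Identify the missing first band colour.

762000 Ω = 762 × 10^3.
The first band gives digit 7 of the significand, and 7 is violet.

violet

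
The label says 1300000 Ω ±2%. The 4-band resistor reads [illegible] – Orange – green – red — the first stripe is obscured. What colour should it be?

1300000 Ω = 13 × 10^5.
The first band gives digit 1 of the significand, and 1 is brown.

brown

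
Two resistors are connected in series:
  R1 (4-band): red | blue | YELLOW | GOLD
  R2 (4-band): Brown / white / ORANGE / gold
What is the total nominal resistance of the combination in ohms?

279000 Ω

R1: red, blue → 26; yellow ×10^4 → 260000 Ω.
R2: brown, white → 19; orange ×10^3 → 19000 Ω.
Series: 260000 + 19000 = 279000 Ω.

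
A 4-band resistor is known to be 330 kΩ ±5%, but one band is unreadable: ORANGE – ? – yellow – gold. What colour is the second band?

orange

330000 Ω = 33 × 10^4.
The second band gives digit 3 of the significand, and 3 is orange.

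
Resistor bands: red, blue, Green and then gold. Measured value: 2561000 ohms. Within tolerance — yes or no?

Red → 2 (first significant figure)
Blue → 6 (second significant figure)
Green → ×10^5 multiplier
Gold → ±5% tolerance
26 × 100000 = 2600000 Ω
Allowed range: 2470000 Ω to 2730000 Ω.
2561000 ohms lies inside that range.

yes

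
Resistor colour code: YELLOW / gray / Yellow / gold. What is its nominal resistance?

480000 Ω

Yellow → 4 (first significant figure)
Grey → 8 (second significant figure)
Yellow → ×10^4 multiplier
48 × 10000 = 480000 Ω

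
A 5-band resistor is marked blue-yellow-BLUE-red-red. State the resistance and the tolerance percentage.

Blue → 6 (first significant figure)
Yellow → 4 (second significant figure)
Blue → 6 (third significant figure)
Red → ×10^2 multiplier
Red → ±2% tolerance
646 × 100 = 64600 Ω

64600 Ω ±2%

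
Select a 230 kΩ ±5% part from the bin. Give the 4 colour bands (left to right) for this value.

230000 Ω = 23 × 10^4.
2 → red
3 → orange
Multiplier 10^4 → yellow.
±5% tolerance → gold.

red, orange, yellow, gold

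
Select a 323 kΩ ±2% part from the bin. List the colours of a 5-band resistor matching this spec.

323000 Ω = 323 × 10^3.
3 → orange
2 → red
3 → orange
Multiplier 10^3 → orange.
±2% tolerance → red.

orange, red, orange, orange, red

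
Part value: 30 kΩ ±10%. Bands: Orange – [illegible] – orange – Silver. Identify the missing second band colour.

black

30000 Ω = 30 × 10^3.
The second band gives digit 0 of the significand, and 0 is black.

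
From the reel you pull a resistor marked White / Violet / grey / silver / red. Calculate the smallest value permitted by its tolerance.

9.5844 Ω

White → 9 (first significant figure)
Violet → 7 (second significant figure)
Grey → 8 (third significant figure)
Silver → ×0.01 multiplier
Red → ±2% tolerance
978 × 0.01 = 9.78 Ω
Smallest = 9.78 × (1 − 2/100) = 9.5844 Ω.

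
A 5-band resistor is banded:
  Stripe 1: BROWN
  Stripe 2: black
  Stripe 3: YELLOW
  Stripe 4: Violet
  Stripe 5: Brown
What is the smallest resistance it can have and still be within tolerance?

1029600000 Ω

Brown → 1 (first significant figure)
Black → 0 (second significant figure)
Yellow → 4 (third significant figure)
Violet → ×10^7 multiplier
Brown → ±1% tolerance
104 × 10000000 = 1040000000 Ω
Smallest = 1040000000 × (1 − 1/100) = 1029600000 Ω.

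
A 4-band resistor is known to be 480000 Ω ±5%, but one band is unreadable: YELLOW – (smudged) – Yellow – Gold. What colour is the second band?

480000 Ω = 48 × 10^4.
The second band gives digit 8 of the significand, and 8 is grey.

grey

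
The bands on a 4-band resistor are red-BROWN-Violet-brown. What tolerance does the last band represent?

±1%

The last band, brown, is the tolerance band.
Brown corresponds to ±1%.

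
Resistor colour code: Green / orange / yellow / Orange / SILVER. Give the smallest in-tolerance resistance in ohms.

Green → 5 (first significant figure)
Orange → 3 (second significant figure)
Yellow → 4 (third significant figure)
Orange → ×10^3 multiplier
Silver → ±10% tolerance
534 × 1000 = 534000 Ω
Smallest = 534000 × (1 − 10/100) = 480600 Ω.

480600 Ω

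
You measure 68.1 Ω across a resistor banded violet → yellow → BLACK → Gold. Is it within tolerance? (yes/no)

no

Violet → 7 (first significant figure)
Yellow → 4 (second significant figure)
Black → ×1 multiplier
Gold → ±5% tolerance
74 × 1 = 74 Ω
Allowed range: 70.3 Ω to 77.7 Ω.
68.1 Ω lies outside that range.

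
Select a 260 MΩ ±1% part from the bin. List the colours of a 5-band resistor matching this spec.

260000000 Ω = 260 × 10^6.
2 → red
6 → blue
0 → black
Multiplier 10^6 → blue.
±1% tolerance → brown.

red, blue, black, blue, brown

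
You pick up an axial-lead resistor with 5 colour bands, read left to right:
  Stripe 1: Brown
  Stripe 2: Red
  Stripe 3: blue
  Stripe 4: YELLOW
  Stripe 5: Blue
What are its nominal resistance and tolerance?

1260000 Ω ±0.25%

Brown → 1 (first significant figure)
Red → 2 (second significant figure)
Blue → 6 (third significant figure)
Yellow → ×10^4 multiplier
Blue → ±0.25% tolerance
126 × 10000 = 1260000 Ω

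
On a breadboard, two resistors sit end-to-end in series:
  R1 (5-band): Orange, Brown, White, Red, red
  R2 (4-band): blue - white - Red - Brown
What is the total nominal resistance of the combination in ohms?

38800 Ω

R1: orange, brown, white → 319; red ×10^2 → 31900 Ω.
R2: blue, white → 69; red ×10^2 → 6900 Ω.
Series: 31900 + 6900 = 38800 Ω.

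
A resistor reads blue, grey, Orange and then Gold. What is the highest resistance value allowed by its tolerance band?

71400 Ω

Blue → 6 (first significant figure)
Grey → 8 (second significant figure)
Orange → ×10^3 multiplier
Gold → ±5% tolerance
68 × 1000 = 68000 Ω
Highest = 68000 × (1 + 5/100) = 71400 Ω.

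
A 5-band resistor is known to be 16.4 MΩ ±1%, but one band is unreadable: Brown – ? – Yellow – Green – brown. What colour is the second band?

blue

16400000 Ω = 164 × 10^5.
The second band gives digit 6 of the significand, and 6 is blue.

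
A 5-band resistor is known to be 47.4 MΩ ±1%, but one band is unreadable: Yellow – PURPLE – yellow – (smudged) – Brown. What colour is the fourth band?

47400000 Ω = 474 × 10^5.
The fourth band is the multiplier, 10^5, which is green.

green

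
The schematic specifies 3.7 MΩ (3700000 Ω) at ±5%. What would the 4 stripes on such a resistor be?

orange, violet, green, gold

3700000 Ω = 37 × 10^5.
3 → orange
7 → violet
Multiplier 10^5 → green.
±5% tolerance → gold.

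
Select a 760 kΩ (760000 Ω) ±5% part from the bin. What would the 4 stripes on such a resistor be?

violet, blue, yellow, gold

760000 Ω = 76 × 10^4.
7 → violet
6 → blue
Multiplier 10^4 → yellow.
±5% tolerance → gold.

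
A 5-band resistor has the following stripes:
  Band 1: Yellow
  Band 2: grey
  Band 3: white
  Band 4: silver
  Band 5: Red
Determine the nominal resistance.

4.89 Ω

Yellow → 4 (first significant figure)
Grey → 8 (second significant figure)
White → 9 (third significant figure)
Silver → ×0.01 multiplier
489 × 0.01 = 4.89 Ω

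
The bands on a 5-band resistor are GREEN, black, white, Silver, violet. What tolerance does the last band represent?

The last band, violet, is the tolerance band.
Violet corresponds to ±0.1%.

±0.1%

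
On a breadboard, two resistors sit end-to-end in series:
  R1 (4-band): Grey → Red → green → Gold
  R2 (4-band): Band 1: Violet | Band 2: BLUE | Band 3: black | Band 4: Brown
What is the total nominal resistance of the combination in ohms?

R1: grey, red → 82; green ×10^5 → 8200000 Ω.
R2: violet, blue → 76; black ×1 → 76 Ω.
Series: 8200000 + 76 = 8200076 Ω.

8200076 Ω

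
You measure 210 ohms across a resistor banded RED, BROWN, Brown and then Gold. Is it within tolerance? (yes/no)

yes

Red → 2 (first significant figure)
Brown → 1 (second significant figure)
Brown → ×10 multiplier
Gold → ±5% tolerance
21 × 10 = 210 Ω
Allowed range: 199.5 Ω to 220.5 Ω.
210 ohms lies inside that range.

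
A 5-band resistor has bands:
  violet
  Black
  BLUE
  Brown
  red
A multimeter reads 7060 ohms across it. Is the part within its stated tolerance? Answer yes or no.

Violet → 7 (first significant figure)
Black → 0 (second significant figure)
Blue → 6 (third significant figure)
Brown → ×10 multiplier
Red → ±2% tolerance
706 × 10 = 7060 Ω
Allowed range: 6918.8 Ω to 7201.2 Ω.
7060 ohms lies inside that range.

yes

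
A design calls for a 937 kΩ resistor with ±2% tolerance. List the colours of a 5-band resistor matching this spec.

937000 Ω = 937 × 10^3.
9 → white
3 → orange
7 → violet
Multiplier 10^3 → orange.
±2% tolerance → red.

white, orange, violet, orange, red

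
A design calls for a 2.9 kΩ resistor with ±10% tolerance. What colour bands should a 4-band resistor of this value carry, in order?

2900 Ω = 29 × 10^2.
2 → red
9 → white
Multiplier 10^2 → red.
±10% tolerance → silver.

red, white, red, silver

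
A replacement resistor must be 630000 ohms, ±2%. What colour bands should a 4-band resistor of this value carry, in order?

blue, orange, yellow, red

630000 Ω = 63 × 10^4.
6 → blue
3 → orange
Multiplier 10^4 → yellow.
±2% tolerance → red.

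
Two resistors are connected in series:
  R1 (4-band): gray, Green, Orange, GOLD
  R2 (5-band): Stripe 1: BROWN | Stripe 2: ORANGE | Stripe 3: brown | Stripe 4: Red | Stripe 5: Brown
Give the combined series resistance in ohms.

R1: grey, green → 85; orange ×10^3 → 85000 Ω.
R2: brown, orange, brown → 131; red ×10^2 → 13100 Ω.
Series: 85000 + 13100 = 98100 Ω.

98100 Ω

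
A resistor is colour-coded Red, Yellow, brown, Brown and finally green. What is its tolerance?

±0.5%

The last band, green, is the tolerance band.
Green corresponds to ±0.5%.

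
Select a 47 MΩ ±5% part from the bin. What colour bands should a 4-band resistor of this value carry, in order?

47000000 Ω = 47 × 10^6.
4 → yellow
7 → violet
Multiplier 10^6 → blue.
±5% tolerance → gold.

yellow, violet, blue, gold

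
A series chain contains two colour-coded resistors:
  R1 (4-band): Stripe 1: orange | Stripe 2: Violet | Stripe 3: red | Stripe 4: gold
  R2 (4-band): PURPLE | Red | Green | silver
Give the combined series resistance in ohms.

7203700 Ω

R1: orange, violet → 37; red ×10^2 → 3700 Ω.
R2: violet, red → 72; green ×10^5 → 7200000 Ω.
Series: 3700 + 7200000 = 7203700 Ω.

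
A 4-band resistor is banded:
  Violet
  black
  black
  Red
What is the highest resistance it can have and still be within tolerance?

Violet → 7 (first significant figure)
Black → 0 (second significant figure)
Black → ×1 multiplier
Red → ±2% tolerance
70 × 1 = 70 Ω
Highest = 70 × (1 + 2/100) = 71.4 Ω.

71.4 Ω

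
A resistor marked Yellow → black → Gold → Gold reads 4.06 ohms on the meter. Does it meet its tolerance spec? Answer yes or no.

yes

Yellow → 4 (first significant figure)
Black → 0 (second significant figure)
Gold → ×0.1 multiplier
Gold → ±5% tolerance
40 × 0.1 = 4 Ω
Allowed range: 3.8 Ω to 4.2 Ω.
4.06 ohms lies inside that range.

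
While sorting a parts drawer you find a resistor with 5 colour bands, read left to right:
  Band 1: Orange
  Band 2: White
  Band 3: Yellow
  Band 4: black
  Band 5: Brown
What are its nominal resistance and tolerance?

394 Ω ±1%

Orange → 3 (first significant figure)
White → 9 (second significant figure)
Yellow → 4 (third significant figure)
Black → ×1 multiplier
Brown → ±1% tolerance
394 × 1 = 394 Ω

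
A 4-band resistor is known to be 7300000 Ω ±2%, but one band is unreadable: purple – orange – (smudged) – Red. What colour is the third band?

7300000 Ω = 73 × 10^5.
The third band is the multiplier, 10^5, which is green.

green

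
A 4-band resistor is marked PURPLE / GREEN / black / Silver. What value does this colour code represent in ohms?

Violet → 7 (first significant figure)
Green → 5 (second significant figure)
Black → ×1 multiplier
75 × 1 = 75 Ω

75 Ω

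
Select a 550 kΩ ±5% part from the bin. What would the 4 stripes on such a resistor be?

550000 Ω = 55 × 10^4.
5 → green
5 → green
Multiplier 10^4 → yellow.
±5% tolerance → gold.

green, green, yellow, gold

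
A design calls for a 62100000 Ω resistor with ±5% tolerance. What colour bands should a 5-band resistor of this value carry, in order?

62100000 Ω = 621 × 10^5.
6 → blue
2 → red
1 → brown
Multiplier 10^5 → green.
±5% tolerance → gold.

blue, red, brown, green, gold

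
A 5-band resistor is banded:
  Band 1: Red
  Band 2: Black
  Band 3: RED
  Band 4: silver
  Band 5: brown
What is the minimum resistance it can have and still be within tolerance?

Red → 2 (first significant figure)
Black → 0 (second significant figure)
Red → 2 (third significant figure)
Silver → ×0.01 multiplier
Brown → ±1% tolerance
202 × 0.01 = 2.02 Ω
Minimum = 2.02 × (1 − 1/100) = 1.9998 Ω.

1.9998 Ω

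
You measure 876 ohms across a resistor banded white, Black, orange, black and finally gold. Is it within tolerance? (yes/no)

yes

White → 9 (first significant figure)
Black → 0 (second significant figure)
Orange → 3 (third significant figure)
Black → ×1 multiplier
Gold → ±5% tolerance
903 × 1 = 903 Ω
Allowed range: 857.85 Ω to 948.15 Ω.
876 ohms lies inside that range.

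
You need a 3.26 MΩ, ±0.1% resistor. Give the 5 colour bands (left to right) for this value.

orange, red, blue, yellow, violet

3260000 Ω = 326 × 10^4.
3 → orange
2 → red
6 → blue
Multiplier 10^4 → yellow.
±0.1% tolerance → violet.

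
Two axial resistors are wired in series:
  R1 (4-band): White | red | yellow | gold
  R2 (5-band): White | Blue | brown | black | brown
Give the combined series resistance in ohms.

920961 Ω

R1: white, red → 92; yellow ×10^4 → 920000 Ω.
R2: white, blue, brown → 961; black ×1 → 961 Ω.
Series: 920000 + 961 = 920961 Ω.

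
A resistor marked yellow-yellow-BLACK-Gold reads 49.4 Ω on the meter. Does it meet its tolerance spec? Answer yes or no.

Yellow → 4 (first significant figure)
Yellow → 4 (second significant figure)
Black → ×1 multiplier
Gold → ±5% tolerance
44 × 1 = 44 Ω
Allowed range: 41.8 Ω to 46.2 Ω.
49.4 Ω lies outside that range.

no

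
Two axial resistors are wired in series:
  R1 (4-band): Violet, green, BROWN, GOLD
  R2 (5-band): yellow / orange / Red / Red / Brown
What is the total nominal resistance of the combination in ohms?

R1: violet, green → 75; brown ×10 → 750 Ω.
R2: yellow, orange, red → 432; red ×10^2 → 43200 Ω.
Series: 750 + 43200 = 43950 Ω.

43950 Ω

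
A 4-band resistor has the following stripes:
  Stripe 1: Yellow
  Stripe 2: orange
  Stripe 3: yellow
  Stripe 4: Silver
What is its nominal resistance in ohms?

430000 Ω

Yellow → 4 (first significant figure)
Orange → 3 (second significant figure)
Yellow → ×10^4 multiplier
43 × 10000 = 430000 Ω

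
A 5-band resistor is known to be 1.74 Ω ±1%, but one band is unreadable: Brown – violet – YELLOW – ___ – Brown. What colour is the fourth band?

1.74 Ω = 174 × 10^-2.
The fourth band is the multiplier, 10^-2, which is silver.

silver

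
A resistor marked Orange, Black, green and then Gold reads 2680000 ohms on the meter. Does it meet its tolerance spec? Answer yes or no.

no

Orange → 3 (first significant figure)
Black → 0 (second significant figure)
Green → ×10^5 multiplier
Gold → ±5% tolerance
30 × 100000 = 3000000 Ω
Allowed range: 2850000 Ω to 3150000 Ω.
2680000 ohms lies outside that range.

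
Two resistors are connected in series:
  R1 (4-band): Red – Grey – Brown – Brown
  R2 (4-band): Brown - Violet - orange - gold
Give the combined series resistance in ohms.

R1: red, grey → 28; brown ×10 → 280 Ω.
R2: brown, violet → 17; orange ×10^3 → 17000 Ω.
Series: 280 + 17000 = 17280 Ω.

17280 Ω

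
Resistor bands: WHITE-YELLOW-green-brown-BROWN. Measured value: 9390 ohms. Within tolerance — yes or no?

yes

White → 9 (first significant figure)
Yellow → 4 (second significant figure)
Green → 5 (third significant figure)
Brown → ×10 multiplier
Brown → ±1% tolerance
945 × 10 = 9450 Ω
Allowed range: 9355.5 Ω to 9544.5 Ω.
9390 ohms lies inside that range.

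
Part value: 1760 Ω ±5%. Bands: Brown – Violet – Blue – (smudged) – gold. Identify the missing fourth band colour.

brown

1760 Ω = 176 × 10^1.
The fourth band is the multiplier, 10^1, which is brown.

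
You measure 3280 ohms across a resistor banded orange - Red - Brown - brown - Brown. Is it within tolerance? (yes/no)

no

Orange → 3 (first significant figure)
Red → 2 (second significant figure)
Brown → 1 (third significant figure)
Brown → ×10 multiplier
Brown → ±1% tolerance
321 × 10 = 3210 Ω
Allowed range: 3177.9 Ω to 3242.1 Ω.
3280 ohms lies outside that range.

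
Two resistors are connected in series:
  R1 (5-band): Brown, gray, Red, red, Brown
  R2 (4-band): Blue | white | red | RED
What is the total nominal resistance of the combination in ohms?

25100 Ω

R1: brown, grey, red → 182; red ×10^2 → 18200 Ω.
R2: blue, white → 69; red ×10^2 → 6900 Ω.
Series: 18200 + 6900 = 25100 Ω.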